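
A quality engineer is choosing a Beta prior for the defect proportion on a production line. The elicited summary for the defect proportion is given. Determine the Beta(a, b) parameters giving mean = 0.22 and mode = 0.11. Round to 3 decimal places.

a = 1.560, b = 5.531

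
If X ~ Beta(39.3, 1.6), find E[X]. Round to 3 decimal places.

0.961

The Beta mean is α/(α+β) = 39.3/(39.3+1.6) = 0.961.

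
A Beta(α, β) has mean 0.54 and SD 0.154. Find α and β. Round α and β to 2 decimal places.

α = 5.12, β = 4.36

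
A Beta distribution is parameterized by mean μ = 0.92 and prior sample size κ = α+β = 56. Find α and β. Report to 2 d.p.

α = 51.52, β = 4.48

α = μκ = 0.92×56 = 51.52 and β = (1−μ)κ = 0.08×56 = 4.48.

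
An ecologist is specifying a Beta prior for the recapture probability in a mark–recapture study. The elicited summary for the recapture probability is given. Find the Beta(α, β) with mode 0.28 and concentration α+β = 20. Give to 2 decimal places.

Mode = (α−1)/(κ−2) with κ = α+β, so α−1 = 0.28·18 = 5.04.
α = 6.04; β = κ − α = 13.96.

α = 6.04, β = 13.96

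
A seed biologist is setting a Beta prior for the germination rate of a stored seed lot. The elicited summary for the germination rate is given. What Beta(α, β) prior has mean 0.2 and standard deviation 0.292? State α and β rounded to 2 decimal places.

α = 0.18, β = 0.70

σ² = 0.292² = 0.085264.
With s = α+β, Var = μ(1−μ)/(s+1), so s+1 = (0.2×0.8)/0.085264 = 1.8765 and s = 0.8765.
α = μs = 0.18, β = (1−μ)s = 0.70.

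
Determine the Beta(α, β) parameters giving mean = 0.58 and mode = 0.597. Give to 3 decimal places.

α = 6.619, β = 4.793

Let s = α+β. Mean gives α = μs = 0.58s; mode gives (α−1)/(s−2) = 0.597.
Substituting: 0.58s − 1 = 0.597(s−2) = 0.597s − 1.194, so -0.017s = -0.194 and s = 11.4118.
Then α = 0.58×11.4118 = 6.619 and β = s−α = 4.793.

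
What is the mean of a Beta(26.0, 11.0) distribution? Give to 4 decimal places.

0.7027

The Beta mean is α/(α+β) = 26.0/(26.0+11.0) = 0.7027.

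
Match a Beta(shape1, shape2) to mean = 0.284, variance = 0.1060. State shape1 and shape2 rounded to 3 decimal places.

shape1 = 0.261, shape2 = 0.658

Let s = shape1+shape2. The Beta variance is μ(1−μ)/(s+1).
So s+1 = μ(1−μ)/σ² = (0.284×0.716)/0.1060 = 0.203344/0.1060 = 1.9183, giving s = 0.9183.
Then shape1 = μs = 0.284×0.9183 = 0.261 and shape2 = (1−μ)s = 0.716×0.9183 = 0.658.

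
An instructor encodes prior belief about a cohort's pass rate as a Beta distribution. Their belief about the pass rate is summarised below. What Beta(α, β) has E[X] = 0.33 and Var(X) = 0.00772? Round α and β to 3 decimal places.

α = 9.121, β = 18.519

Let s = α+β. The Beta variance is μ(1−μ)/(s+1).
So s+1 = μ(1−μ)/σ² = (0.33×0.67)/0.00772 = 0.2211/0.00772 = 28.6399, giving s = 27.6399.
Then α = μs = 0.33×27.6399 = 9.121 and β = (1−μ)s = 0.67×27.6399 = 18.519.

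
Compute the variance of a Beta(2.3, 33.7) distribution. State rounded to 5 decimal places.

0.00162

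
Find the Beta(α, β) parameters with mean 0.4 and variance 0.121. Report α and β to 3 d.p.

α = 0.393, β = 0.590

Write ν = α+β; then α = μν and Var = μ(1−μ)/(ν+1).
ν = μ(1−μ)/Var − 1 = 0.24/0.121 − 1 = 0.9835.
α = 0.4·0.9835 = 0.393, β = 0.6·0.9835 = 0.590.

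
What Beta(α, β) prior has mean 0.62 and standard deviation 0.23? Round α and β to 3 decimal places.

α = 2.141, β = 1.312

Variance = 0.23² = 0.0529. The moment-matching identity α+β = μ(1−μ)/Var − 1 gives
α+β = 0.2356/0.0529 − 1 = 3.4537, so α = μ·3.4537 = 2.141 and β = (1−μ)·3.4537 = 1.312.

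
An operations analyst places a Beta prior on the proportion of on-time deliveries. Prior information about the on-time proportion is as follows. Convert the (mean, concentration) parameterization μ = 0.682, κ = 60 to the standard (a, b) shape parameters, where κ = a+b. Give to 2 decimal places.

a = 40.92, b = 19.08

a = μκ = 0.682×60 = 40.92 and b = (1−μ)κ = 0.318×60 = 19.08.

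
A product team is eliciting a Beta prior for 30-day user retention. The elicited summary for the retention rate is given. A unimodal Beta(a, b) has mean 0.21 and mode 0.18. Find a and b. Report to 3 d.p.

With s = a+b: μ = a/s and mode = (a−1)/(s−2). Eliminating a = μs,
μs − 1 = m(s−2) ⇒ s(μ−m) = 1−2m ⇒ s = 0.64/0.03 = 21.3333.
So a = μs = 4.480, b = (1−μ)s = 16.853.

a = 4.480, b = 16.853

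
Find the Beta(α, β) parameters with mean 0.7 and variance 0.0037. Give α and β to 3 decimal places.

α = 39.030, β = 16.727

Let s = α+β. The Beta variance is μ(1−μ)/(s+1).
So s+1 = μ(1−μ)/σ² = (0.7×0.3)/0.0037 = 0.21/0.0037 = 56.7568, giving s = 55.7568.
Then α = μs = 0.7×55.7568 = 39.030 and β = (1−μ)s = 0.3×55.7568 = 16.727.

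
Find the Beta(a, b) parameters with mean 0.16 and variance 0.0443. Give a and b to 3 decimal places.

a = 0.325, b = 1.708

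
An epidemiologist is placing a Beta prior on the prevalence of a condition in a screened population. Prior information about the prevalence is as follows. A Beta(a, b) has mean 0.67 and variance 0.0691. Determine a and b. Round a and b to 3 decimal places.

a = 1.474, b = 0.726

Let s = a+b. The Beta variance is μ(1−μ)/(s+1).
So s+1 = μ(1−μ)/σ² = (0.67×0.33)/0.0691 = 0.2211/0.0691 = 3.1997, giving s = 2.1997.
Then a = μs = 0.67×2.1997 = 1.474 and b = (1−μ)s = 0.33×2.1997 = 0.726.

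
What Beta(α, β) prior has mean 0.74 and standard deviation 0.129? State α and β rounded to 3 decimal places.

α = 7.816, β = 2.746

σ² = 0.129² = 0.016641.
With s = α+β, Var = μ(1−μ)/(s+1), so s+1 = (0.74×0.26)/0.016641 = 11.5618 and s = 10.5618.
α = μs = 7.816, β = (1−μ)s = 2.746.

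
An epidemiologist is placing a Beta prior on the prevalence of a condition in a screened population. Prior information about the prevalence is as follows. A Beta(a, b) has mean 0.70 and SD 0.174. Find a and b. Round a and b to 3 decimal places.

a = 4.155, b = 1.781

Variance = 0.174² = 0.030276. The moment-matching identity a+b = μ(1−μ)/Var − 1 gives
a+b = 0.2100/0.030276 − 1 = 5.9362, so a = μ·5.9362 = 4.155 and b = (1−μ)·5.9362 = 1.781.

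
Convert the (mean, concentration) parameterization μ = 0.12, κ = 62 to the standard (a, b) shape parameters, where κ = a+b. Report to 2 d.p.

a = 7.44, b = 54.56

a = μκ = 0.12×62 = 7.44 and b = (1−μ)κ = 0.88×62 = 54.56.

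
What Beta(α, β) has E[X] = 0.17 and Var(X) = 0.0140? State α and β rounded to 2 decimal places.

α = 1.54, β = 7.54

Write ν = α+β; then α = μν and Var = μ(1−μ)/(ν+1).
ν = μ(1−μ)/Var − 1 = 0.1411/0.0140 − 1 = 9.0786.
α = 0.17·9.0786 = 1.54, β = 0.83·9.0786 = 7.54.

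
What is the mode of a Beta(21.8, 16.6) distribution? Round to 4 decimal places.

With α,β > 1, mode = (α−1)/(α+β−2) = 20.8/36.4 = 0.5714.

0.5714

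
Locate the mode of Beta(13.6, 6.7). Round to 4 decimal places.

0.6885

With α,β > 1, mode = (α−1)/(α+β−2) = 12.6/18.3 = 0.6885.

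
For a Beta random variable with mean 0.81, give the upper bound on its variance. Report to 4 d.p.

For fixed mean μ the Beta variance is μ(1−μ)/(α+β+1), increasing as α+β decreases.
Its least upper bound (not attained) is μ(1−μ) = 0.81·0.19 = 0.1539.

0.1539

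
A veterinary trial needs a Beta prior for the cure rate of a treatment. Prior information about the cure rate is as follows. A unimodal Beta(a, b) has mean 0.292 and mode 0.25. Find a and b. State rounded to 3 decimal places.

a = 3.476, b = 8.429

With s = a+b: μ = a/s and mode = (a−1)/(s−2). Eliminating a = μs,
μs − 1 = m(s−2) ⇒ s(μ−m) = 1−2m ⇒ s = 0.50/0.042 = 11.9048.
So a = μs = 3.476, b = (1−μ)s = 8.429.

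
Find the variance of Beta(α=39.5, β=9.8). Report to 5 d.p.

0.00317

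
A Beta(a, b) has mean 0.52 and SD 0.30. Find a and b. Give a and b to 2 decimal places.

a = 0.92, b = 0.85

Variance = 0.30² = 0.0900. The moment-matching identity a+b = μ(1−μ)/Var − 1 gives
a+b = 0.2496/0.0900 − 1 = 1.7733, so a = μ·1.7733 = 0.92 and b = (1−μ)·1.7733 = 0.85.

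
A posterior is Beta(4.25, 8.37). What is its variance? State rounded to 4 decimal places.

0.0164

α+β = 12.62 and αβ = 35.5725, so Var = αβ/[(α+β)²(α+β+1)] = 35.5725/2169.181128 = 0.0164.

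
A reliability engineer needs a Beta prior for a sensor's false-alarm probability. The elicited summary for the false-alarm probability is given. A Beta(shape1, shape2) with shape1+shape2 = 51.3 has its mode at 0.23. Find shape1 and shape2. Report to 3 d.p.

shape1 = 12.339, shape2 = 38.961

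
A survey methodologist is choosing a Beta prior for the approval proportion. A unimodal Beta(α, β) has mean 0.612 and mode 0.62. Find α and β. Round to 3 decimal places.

α = 18.360, β = 11.640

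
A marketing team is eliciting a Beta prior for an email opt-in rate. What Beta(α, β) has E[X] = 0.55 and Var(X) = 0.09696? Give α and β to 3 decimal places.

α = 0.854, β = 0.699

Write ν = α+β; then α = μν and Var = μ(1−μ)/(ν+1).
ν = μ(1−μ)/Var − 1 = 0.2475/0.09696 − 1 = 1.5526.
α = 0.55·1.5526 = 0.854, β = 0.45·1.5526 = 0.699.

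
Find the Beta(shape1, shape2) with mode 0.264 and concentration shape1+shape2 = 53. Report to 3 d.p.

shape1 = 14.464, shape2 = 38.536

Since the density peak of Beta(shape1,shape2) is at (shape1−1)/(shape1+shape2−2),
shape1 = 1 + 0.264(53−2) = 14.464 and shape2 = 53 − 14.464 = 38.536.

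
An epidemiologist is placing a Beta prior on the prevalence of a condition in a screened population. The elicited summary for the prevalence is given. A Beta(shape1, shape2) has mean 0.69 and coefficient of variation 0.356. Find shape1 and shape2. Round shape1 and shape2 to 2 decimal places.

shape1 = 1.76, shape2 = 0.79

Var = (CV·μ)² = (0.356×0.69)² = 0.060339.
shape1+shape2 = μ(1−μ)/Var − 1 = 0.2139/0.060339 − 1 = 2.5450.
Thus shape1 = 0.69·2.5450 = 1.76 and shape2 = 0.31·2.5450 = 0.79.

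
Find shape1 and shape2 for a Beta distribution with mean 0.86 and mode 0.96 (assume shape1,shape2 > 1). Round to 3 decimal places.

shape1 = 7.912, shape2 = 1.288

With s = shape1+shape2: μ = shape1/s and mode = (shape1−1)/(s−2). Eliminating shape1 = μs,
μs − 1 = m(s−2) ⇒ s(μ−m) = 1−2m ⇒ s = -0.92/-0.10 = 9.2000.
So shape1 = μs = 7.912, shape2 = (1−μ)s = 1.288.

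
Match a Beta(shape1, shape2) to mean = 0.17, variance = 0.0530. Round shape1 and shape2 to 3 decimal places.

Let s = shape1+shape2. The Beta variance is μ(1−μ)/(s+1).
So s+1 = μ(1−μ)/σ² = (0.17×0.83)/0.0530 = 0.1411/0.0530 = 2.6623, giving s = 1.6623.
Then shape1 = μs = 0.17×1.6623 = 0.283 and shape2 = (1−μ)s = 0.83×1.6623 = 1.380.

shape1 = 0.283, shape2 = 1.380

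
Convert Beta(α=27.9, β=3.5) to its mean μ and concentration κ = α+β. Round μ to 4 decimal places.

κ = α+β = 27.9+3.5 = 31.4; μ = α/κ = 27.9/31.4 = 0.8885.

μ = 0.8885, κ = 31.4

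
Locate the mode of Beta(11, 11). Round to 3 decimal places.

The density x^(α−1)(1−x)^(β−1) is maximised at (α−1)/(α+β−2) = 10/20 = 0.500.

0.500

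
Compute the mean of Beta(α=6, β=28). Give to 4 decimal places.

0.1765

The Beta mean is α/(α+β) = 6/(6+28) = 0.1765.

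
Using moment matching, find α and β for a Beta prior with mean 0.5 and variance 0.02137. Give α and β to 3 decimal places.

α = 5.349, β = 5.349

Write ν = α+β; then α = μν and Var = μ(1−μ)/(ν+1).
ν = μ(1−μ)/Var − 1 = 0.25/0.02137 − 1 = 10.6986.
α = 0.5·10.6986 = 5.349, β = 0.5·10.6986 = 5.349.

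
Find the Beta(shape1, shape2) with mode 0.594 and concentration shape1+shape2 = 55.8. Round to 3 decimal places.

shape1 = 32.957, shape2 = 22.843

Since the density peak of Beta(shape1,shape2) is at (shape1−1)/(shape1+shape2−2),
shape1 = 1 + 0.594(55.8−2) = 32.957 and shape2 = 55.8 − 32.957 = 22.843.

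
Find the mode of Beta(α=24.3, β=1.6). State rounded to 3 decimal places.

0.975

With α,β > 1, mode = (α−1)/(α+β−2) = 23.3/23.9 = 0.975.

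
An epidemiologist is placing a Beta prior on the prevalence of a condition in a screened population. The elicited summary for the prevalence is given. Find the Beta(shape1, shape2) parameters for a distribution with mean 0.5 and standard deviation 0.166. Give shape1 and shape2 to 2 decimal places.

shape1 = 4.04, shape2 = 4.04

Variance = 0.166² = 0.027556. The moment-matching identity shape1+shape2 = μ(1−μ)/Var − 1 gives
shape1+shape2 = 0.25/0.027556 − 1 = 8.0724, so shape1 = μ·8.0724 = 4.04 and shape2 = (1−μ)·8.0724 = 4.04.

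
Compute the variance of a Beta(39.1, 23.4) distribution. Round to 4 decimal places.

α+β = 62.5 and αβ = 914.94, so Var = αβ/[(α+β)²(α+β+1)] = 914.94/248046.875 = 0.0037.

0.0037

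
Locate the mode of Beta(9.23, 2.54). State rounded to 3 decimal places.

With α,β > 1, mode = (α−1)/(α+β−2) = 8.23/9.77 = 0.842.

0.842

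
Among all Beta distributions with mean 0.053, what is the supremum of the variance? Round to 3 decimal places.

Var = μ(1−μ)/(α+β+1), which approaches μ(1−μ) as α+β → 0.
So the supremum is μ(1−μ) = 0.053×0.947 = 0.050.

0.050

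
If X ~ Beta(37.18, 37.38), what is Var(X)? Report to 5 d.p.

0.00331

μ = 37.18/74.56 = 0.498659; Var = μ(1−μ)/(α+β+1) = 0.2499982/75.56 = 0.00331.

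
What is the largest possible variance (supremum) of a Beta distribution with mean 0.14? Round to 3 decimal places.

0.120

Var = μ(1−μ)/(α+β+1), which approaches μ(1−μ) as α+β → 0.
So the supremum is μ(1−μ) = 0.14×0.86 = 0.120.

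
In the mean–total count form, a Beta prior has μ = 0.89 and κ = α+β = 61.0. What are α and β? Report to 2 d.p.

α = 54.29, β = 6.71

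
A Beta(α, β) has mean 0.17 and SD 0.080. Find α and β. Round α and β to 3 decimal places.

α = 3.578, β = 17.469

Variance = 0.080² = 0.006400. The moment-matching identity α+β = μ(1−μ)/Var − 1 gives
α+β = 0.1411/0.006400 − 1 = 21.0469, so α = μ·21.0469 = 3.578 and β = (1−μ)·21.0469 = 17.469.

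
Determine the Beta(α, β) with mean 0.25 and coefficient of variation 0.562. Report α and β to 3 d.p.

α = 2.125, β = 6.374

Var = (CV·μ)² = (0.562×0.25)² = 0.019740.
α+β = μ(1−μ)/Var − 1 = 0.1875/0.019740 − 1 = 8.4984.
Thus α = 0.25·8.4984 = 2.125 and β = 0.75·8.4984 = 6.374.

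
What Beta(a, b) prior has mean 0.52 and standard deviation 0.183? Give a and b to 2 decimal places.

a = 3.36, b = 3.10

First σ² = 0.033489. Setting a = μn, b = (1−μ)n with n = a+b,
μ(1−μ)/(n+1) = 0.033489 ⇒ n+1 = 0.2496/0.033489 = 7.4532 ⇒ n = 6.4532.
Hence a = 0.52×6.4532 = 3.36, b = 0.48×6.4532 = 3.10.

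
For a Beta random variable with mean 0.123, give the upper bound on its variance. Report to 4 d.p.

0.1079

Var = μ(1−μ)/(α+β+1), which approaches μ(1−μ) as α+β → 0.
So the supremum is μ(1−μ) = 0.123×0.877 = 0.1079.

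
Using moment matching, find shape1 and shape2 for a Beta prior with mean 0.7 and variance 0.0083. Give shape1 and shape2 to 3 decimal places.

By moment matching, shape1+shape2 = μ(1−μ)/σ² − 1 = (0.7·0.3)/0.0083 − 1 = 25.3012 − 1 = 24.3012.
Since shape1/(shape1+shape2) = μ, shape1 = 0.7·24.3012 = 17.011 and shape2 = 0.3·24.3012 = 7.290.

shape1 = 17.011, shape2 = 7.290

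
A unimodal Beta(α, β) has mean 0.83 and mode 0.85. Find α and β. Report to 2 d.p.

With s = α+β: μ = α/s and mode = (α−1)/(s−2). Eliminating α = μs,
μs − 1 = m(s−2) ⇒ s(μ−m) = 1−2m ⇒ s = -0.70/-0.02 = 35.0000.
So α = μs = 29.05, β = (1−μ)s = 5.95.

α = 29.05, β = 5.95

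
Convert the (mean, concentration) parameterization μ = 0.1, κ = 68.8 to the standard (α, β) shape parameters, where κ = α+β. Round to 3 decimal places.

α = 6.880, β = 61.920

α = μκ = 0.1×68.8 = 6.880 and β = (1−μ)κ = 0.9×68.8 = 61.920.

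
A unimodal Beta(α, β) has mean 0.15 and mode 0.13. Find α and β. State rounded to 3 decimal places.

α = 5.550, β = 31.450

With s = α+β: μ = α/s and mode = (α−1)/(s−2). Eliminating α = μs,
μs − 1 = m(s−2) ⇒ s(μ−m) = 1−2m ⇒ s = 0.74/0.02 = 37.0000.
So α = μs = 5.550, β = (1−μ)s = 31.450.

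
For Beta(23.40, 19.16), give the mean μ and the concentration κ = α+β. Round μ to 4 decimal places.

μ = 0.5498, κ = 42.56

κ = α+β = 23.40+19.16 = 42.56; μ = α/κ = 23.40/42.56 = 0.5498.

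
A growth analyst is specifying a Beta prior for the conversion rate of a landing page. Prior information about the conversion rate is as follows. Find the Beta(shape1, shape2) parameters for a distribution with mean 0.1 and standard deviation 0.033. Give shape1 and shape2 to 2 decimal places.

shape1 = 8.16, shape2 = 73.48

First σ² = 0.001089. Setting shape1 = μn, shape2 = (1−μ)n with n = shape1+shape2,
μ(1−μ)/(n+1) = 0.001089 ⇒ n+1 = 0.09/0.001089 = 82.6446 ⇒ n = 81.6446.
Hence shape1 = 0.1×81.6446 = 8.16, shape2 = 0.9×81.6446 = 73.48.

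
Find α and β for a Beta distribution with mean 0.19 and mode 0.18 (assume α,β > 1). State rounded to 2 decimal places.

α = 12.16, β = 51.84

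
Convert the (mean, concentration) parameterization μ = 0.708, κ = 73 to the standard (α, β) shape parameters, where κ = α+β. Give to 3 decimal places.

α = 51.684, β = 21.316

Split κ in proportion μ : (1−μ): α = 0.708·73 = 51.684, β = 73 − 51.684 = 21.316.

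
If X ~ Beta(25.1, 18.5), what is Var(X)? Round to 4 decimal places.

0.0055

α+β = 43.6 and αβ = 464.35, so Var = αβ/[(α+β)²(α+β+1)] = 464.35/84782.816 = 0.0055.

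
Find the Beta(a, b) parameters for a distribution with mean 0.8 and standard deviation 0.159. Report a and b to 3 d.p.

First σ² = 0.025281. Setting a = μn, b = (1−μ)n with n = a+b,
μ(1−μ)/(n+1) = 0.025281 ⇒ n+1 = 0.16/0.025281 = 6.3289 ⇒ n = 5.3289.
Hence a = 0.8×5.3289 = 4.263, b = 0.2×5.3289 = 1.066.

a = 4.263, b = 1.066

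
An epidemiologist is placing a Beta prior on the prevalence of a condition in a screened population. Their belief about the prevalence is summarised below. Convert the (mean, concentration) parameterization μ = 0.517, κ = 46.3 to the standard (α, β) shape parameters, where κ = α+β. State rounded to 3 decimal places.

α = μκ = 0.517×46.3 = 23.937 and β = (1−μ)κ = 0.483×46.3 = 22.363.

α = 23.937, β = 22.363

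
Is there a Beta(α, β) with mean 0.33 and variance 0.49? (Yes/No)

For any Beta, Var(X) < E[X]·(1−E[X]).
Here μ(1−μ) = 0.33×0.67 = 0.2211, and 0.49 ≥ 0.2211.

No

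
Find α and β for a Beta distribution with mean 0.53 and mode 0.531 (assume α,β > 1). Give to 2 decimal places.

Let s = α+β. Mean gives α = μs = 0.53s; mode gives (α−1)/(s−2) = 0.531.
Substituting: 0.53s − 1 = 0.531(s−2) = 0.531s − 1.062, so -0.001s = -0.062 and s = 62.0000.
Then α = 0.53×62.0000 = 32.86 and β = s−α = 29.14.

α = 32.86, β = 29.14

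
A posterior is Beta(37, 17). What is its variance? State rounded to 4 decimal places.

μ = 37/54 = 0.685185; Var = μ(1−μ)/(α+β+1) = 0.2157064/55 = 0.0039.

0.0039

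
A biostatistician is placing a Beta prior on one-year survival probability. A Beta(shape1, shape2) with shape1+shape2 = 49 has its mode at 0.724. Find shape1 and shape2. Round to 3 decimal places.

For shape1,shape2>1 the mode is (shape1−1)/(shape1+shape2−2), so shape1 = mode·(κ−2)+1 = 0.724×47+1 = 35.028.
And shape2 = (1−mode)·(κ−2)+1 = 0.276×47+1 = 13.972.

shape1 = 35.028, shape2 = 13.972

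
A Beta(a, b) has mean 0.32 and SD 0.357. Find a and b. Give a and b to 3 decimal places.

First σ² = 0.127449. Setting a = μn, b = (1−μ)n with n = a+b,
μ(1−μ)/(n+1) = 0.127449 ⇒ n+1 = 0.2176/0.127449 = 1.7073 ⇒ n = 0.7073.
Hence a = 0.32×0.7073 = 0.226, b = 0.68×0.7073 = 0.481.

a = 0.226, b = 0.481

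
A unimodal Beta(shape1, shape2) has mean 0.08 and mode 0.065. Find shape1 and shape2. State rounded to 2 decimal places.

Let s = shape1+shape2. Mean gives shape1 = μs = 0.08s; mode gives (shape1−1)/(s−2) = 0.065.
Substituting: 0.08s − 1 = 0.065(s−2) = 0.065s − 0.130, so 0.015s = 0.870 and s = 58.0000.
Then shape1 = 0.08×58.0000 = 4.64 and shape2 = s−shape1 = 53.36.

shape1 = 4.64, shape2 = 53.36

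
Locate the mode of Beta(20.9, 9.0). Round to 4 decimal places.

The density x^(α−1)(1−x)^(β−1) is maximised at (α−1)/(α+β−2) = 19.9/27.9 = 0.7133.

0.7133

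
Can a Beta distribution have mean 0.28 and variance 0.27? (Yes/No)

No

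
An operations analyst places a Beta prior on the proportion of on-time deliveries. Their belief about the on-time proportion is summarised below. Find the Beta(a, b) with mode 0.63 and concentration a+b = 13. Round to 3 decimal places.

a = 7.930, b = 5.070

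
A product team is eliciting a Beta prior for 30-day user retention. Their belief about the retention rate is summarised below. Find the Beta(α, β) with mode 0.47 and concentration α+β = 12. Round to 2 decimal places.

α = 5.70, β = 6.30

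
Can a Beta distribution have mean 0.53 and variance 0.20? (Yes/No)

Yes

The Beta variance bound is σ² < μ(1−μ).
Here μ(1−μ) = 0.53×0.47 = 0.2491, and 0.20 < 0.2491.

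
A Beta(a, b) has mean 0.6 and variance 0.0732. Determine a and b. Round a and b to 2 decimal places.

Write ν = a+b; then a = μν and Var = μ(1−μ)/(ν+1).
ν = μ(1−μ)/Var − 1 = 0.24/0.0732 − 1 = 2.2787.
a = 0.6·2.2787 = 1.37, b = 0.4·2.2787 = 0.91.

a = 1.37, b = 0.91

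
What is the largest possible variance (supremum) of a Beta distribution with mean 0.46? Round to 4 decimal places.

0.2484

For fixed mean μ the Beta variance is μ(1−μ)/(α+β+1), increasing as α+β decreases.
Its least upper bound (not attained) is μ(1−μ) = 0.46·0.54 = 0.2484.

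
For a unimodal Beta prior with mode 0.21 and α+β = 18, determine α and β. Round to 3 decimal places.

α = 4.360, β = 13.640

Since the density peak of Beta(α,β) is at (α−1)/(α+β−2),
α = 1 + 0.21(18−2) = 4.360 and β = 18 − 4.360 = 13.640.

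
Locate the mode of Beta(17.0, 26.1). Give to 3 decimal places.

The density x^(α−1)(1−x)^(β−1) is maximised at (α−1)/(α+β−2) = 16.0/41.1 = 0.389.

0.389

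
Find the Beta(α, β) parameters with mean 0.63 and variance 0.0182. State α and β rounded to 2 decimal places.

α = 7.44, β = 4.37

By moment matching, α+β = μ(1−μ)/σ² − 1 = (0.63·0.37)/0.0182 − 1 = 12.8077 − 1 = 11.8077.
Since α/(α+β) = μ, α = 0.63·11.8077 = 7.44 and β = 0.37·11.8077 = 4.37.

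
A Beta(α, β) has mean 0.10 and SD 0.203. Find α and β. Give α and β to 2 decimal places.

α = 0.12, β = 1.07

Variance = 0.203² = 0.041209. The moment-matching identity α+β = μ(1−μ)/Var − 1 gives
α+β = 0.0900/0.041209 − 1 = 1.1840, so α = μ·1.1840 = 0.12 and β = (1−μ)·1.1840 = 1.07.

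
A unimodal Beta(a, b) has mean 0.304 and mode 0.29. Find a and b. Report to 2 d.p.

a = 9.12, b = 20.88

With s = a+b: μ = a/s and mode = (a−1)/(s−2). Eliminating a = μs,
μs − 1 = m(s−2) ⇒ s(μ−m) = 1−2m ⇒ s = 0.42/0.014 = 30.0000.
So a = μs = 9.12, b = (1−μ)s = 20.88.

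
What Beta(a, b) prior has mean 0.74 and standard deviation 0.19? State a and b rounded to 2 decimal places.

σ² = 0.19² = 0.0361.
With s = a+b, Var = μ(1−μ)/(s+1), so s+1 = (0.74×0.26)/0.0361 = 5.3296 and s = 4.3296.
a = μs = 3.20, b = (1−μ)s = 1.13.

a = 3.20, b = 1.13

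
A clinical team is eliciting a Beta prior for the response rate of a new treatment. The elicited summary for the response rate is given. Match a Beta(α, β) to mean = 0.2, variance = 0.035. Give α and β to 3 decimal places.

α = 0.714, β = 2.857

Let s = α+β. The Beta variance is μ(1−μ)/(s+1).
So s+1 = μ(1−μ)/σ² = (0.2×0.8)/0.035 = 0.16/0.035 = 4.5714, giving s = 3.5714.
Then α = μs = 0.2×3.5714 = 0.714 and β = (1−μ)s = 0.8×3.5714 = 2.857.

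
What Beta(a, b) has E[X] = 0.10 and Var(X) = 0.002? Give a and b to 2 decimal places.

a = 4.40, b = 39.60

By moment matching, a+b = μ(1−μ)/σ² − 1 = (0.10·0.90)/0.002 − 1 = 45.0000 − 1 = 44.0000.
Since a/(a+b) = μ, a = 0.10·44.0000 = 4.40 and b = 0.90·44.0000 = 39.60.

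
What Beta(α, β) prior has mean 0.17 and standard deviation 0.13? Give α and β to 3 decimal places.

Variance = 0.13² = 0.0169. The moment-matching identity α+β = μ(1−μ)/Var − 1 gives
α+β = 0.1411/0.0169 − 1 = 7.3491, so α = μ·7.3491 = 1.249 and β = (1−μ)·7.3491 = 6.100.

α = 1.249, β = 6.100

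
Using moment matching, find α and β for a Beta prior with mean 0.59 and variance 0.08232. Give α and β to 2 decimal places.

α = 1.14, β = 0.79

By moment matching, α+β = μ(1−μ)/σ² − 1 = (0.59·0.41)/0.08232 − 1 = 2.9385 − 1 = 1.9385.
Since α/(α+β) = μ, α = 0.59·1.9385 = 1.14 and β = 0.41·1.9385 = 0.79.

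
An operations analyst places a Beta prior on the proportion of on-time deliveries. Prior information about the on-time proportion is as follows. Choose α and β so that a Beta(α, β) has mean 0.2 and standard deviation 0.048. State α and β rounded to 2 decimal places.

First σ² = 0.002304. Setting α = μn, β = (1−μ)n with n = α+β,
μ(1−μ)/(n+1) = 0.002304 ⇒ n+1 = 0.16/0.002304 = 69.4444 ⇒ n = 68.4444.
Hence α = 0.2×68.4444 = 13.69, β = 0.8×68.4444 = 54.76.

α = 13.69, β = 54.76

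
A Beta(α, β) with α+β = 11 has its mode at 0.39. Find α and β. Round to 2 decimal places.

α = 4.51, β = 6.49

For α,β>1 the mode is (α−1)/(α+β−2), so α = mode·(κ−2)+1 = 0.39×9+1 = 4.51.
And β = (1−mode)·(κ−2)+1 = 0.61×9+1 = 6.49.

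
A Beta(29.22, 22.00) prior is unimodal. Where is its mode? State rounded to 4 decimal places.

0.5733

With α,β > 1, mode = (α−1)/(α+β−2) = 28.22/49.22 = 0.5733.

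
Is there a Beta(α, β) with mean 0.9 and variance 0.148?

No

A Beta with mean μ has variance μ(1−μ)/(α+β+1) < μ(1−μ).
Here μ(1−μ) = 0.9×0.1 = 0.09, and 0.148 ≥ 0.09.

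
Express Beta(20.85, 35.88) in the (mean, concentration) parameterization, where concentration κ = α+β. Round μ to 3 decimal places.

κ = α+β = 20.85+35.88 = 56.73; μ = α/κ = 20.85/56.73 = 0.368.

μ = 0.368, κ = 56.73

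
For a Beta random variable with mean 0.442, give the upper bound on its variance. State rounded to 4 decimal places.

0.2466

Var = μ(1−μ)/(α+β+1), which approaches μ(1−μ) as α+β → 0.
So the supremum is μ(1−μ) = 0.442×0.558 = 0.2466.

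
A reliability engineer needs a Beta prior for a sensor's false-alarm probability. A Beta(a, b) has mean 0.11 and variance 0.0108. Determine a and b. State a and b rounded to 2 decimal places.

By moment matching, a+b = μ(1−μ)/σ² − 1 = (0.11·0.89)/0.0108 − 1 = 9.0648 − 1 = 8.0648.
Since a/(a+b) = μ, a = 0.11·8.0648 = 0.89 and b = 0.89·8.0648 = 7.18.

a = 0.89, b = 7.18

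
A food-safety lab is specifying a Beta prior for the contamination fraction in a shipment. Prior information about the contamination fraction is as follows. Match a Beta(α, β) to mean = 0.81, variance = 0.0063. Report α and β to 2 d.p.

By moment matching, α+β = μ(1−μ)/σ² − 1 = (0.81·0.19)/0.0063 − 1 = 24.4286 − 1 = 23.4286.
Since α/(α+β) = μ, α = 0.81·23.4286 = 18.98 and β = 0.19·23.4286 = 4.45.

α = 18.98, β = 4.45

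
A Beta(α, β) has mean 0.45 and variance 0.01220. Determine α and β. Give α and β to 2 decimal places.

Write ν = α+β; then α = μν and Var = μ(1−μ)/(ν+1).
ν = μ(1−μ)/Var − 1 = 0.2475/0.01220 − 1 = 19.2869.
α = 0.45·19.2869 = 8.68, β = 0.55·19.2869 = 10.61.

α = 8.68, β = 10.61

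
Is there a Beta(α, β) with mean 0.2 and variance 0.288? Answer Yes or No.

A Beta with mean μ has variance μ(1−μ)/(α+β+1) < μ(1−μ).
Here μ(1−μ) = 0.2×0.8 = 0.16, and 0.288 ≥ 0.16.

No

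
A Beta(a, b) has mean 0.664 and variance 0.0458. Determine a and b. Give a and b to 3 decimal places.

a = 2.571, b = 1.301

Write ν = a+b; then a = μν and Var = μ(1−μ)/(ν+1).
ν = μ(1−μ)/Var − 1 = 0.223104/0.0458 − 1 = 3.8713.
a = 0.664·3.8713 = 2.571, b = 0.336·3.8713 = 1.301.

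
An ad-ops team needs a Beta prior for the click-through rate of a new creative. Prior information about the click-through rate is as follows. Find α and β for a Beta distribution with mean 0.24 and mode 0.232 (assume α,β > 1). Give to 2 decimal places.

With s = α+β: μ = α/s and mode = (α−1)/(s−2). Eliminating α = μs,
μs − 1 = m(s−2) ⇒ s(μ−m) = 1−2m ⇒ s = 0.536/0.008 = 67.0000.
So α = μs = 16.08, β = (1−μ)s = 50.92.

α = 16.08, β = 50.92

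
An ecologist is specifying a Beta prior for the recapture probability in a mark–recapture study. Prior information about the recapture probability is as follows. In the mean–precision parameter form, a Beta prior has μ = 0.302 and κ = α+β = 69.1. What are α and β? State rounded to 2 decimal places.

α = 20.87, β = 48.23

α = μκ = 0.302×69.1 = 20.87 and β = (1−μ)κ = 0.698×69.1 = 48.23.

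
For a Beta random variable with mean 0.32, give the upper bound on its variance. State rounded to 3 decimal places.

0.218

Var = μ(1−μ)/(α+β+1), which approaches μ(1−μ) as α+β → 0.
So the supremum is μ(1−μ) = 0.32×0.68 = 0.218.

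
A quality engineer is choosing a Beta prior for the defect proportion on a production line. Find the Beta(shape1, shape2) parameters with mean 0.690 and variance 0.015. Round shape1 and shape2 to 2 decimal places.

shape1 = 9.15, shape2 = 4.11

Write ν = shape1+shape2; then shape1 = μν and Var = μ(1−μ)/(ν+1).
ν = μ(1−μ)/Var − 1 = 0.213900/0.015 − 1 = 13.2600.
shape1 = 0.690·13.2600 = 9.15, shape2 = 0.310·13.2600 = 4.11.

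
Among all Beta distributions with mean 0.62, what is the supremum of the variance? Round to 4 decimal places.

0.2356

Var = μ(1−μ)/(α+β+1), which approaches μ(1−μ) as α+β → 0.
So the supremum is μ(1−μ) = 0.62×0.38 = 0.2356.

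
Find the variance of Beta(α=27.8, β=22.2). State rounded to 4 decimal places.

0.0048

μ = 27.8/50.0 = 0.556000; Var = μ(1−μ)/(α+β+1) = 0.2468640/51.0 = 0.0048.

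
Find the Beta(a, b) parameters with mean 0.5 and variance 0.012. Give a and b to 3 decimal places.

Write ν = a+b; then a = μν and Var = μ(1−μ)/(ν+1).
ν = μ(1−μ)/Var − 1 = 0.25/0.012 − 1 = 19.8333.
a = 0.5·19.8333 = 9.917, b = 0.5·19.8333 = 9.917.

a = 9.917, b = 9.917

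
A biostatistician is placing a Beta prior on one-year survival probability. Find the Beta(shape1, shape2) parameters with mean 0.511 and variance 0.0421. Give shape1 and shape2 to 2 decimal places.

shape1 = 2.52, shape2 = 2.41

By moment matching, shape1+shape2 = μ(1−μ)/σ² − 1 = (0.511·0.489)/0.0421 − 1 = 5.9354 − 1 = 4.9354.
Since shape1/(shape1+shape2) = μ, shape1 = 0.511·4.9354 = 2.52 and shape2 = 0.489·4.9354 = 2.41.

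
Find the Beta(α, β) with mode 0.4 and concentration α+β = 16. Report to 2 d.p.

α = 6.60, β = 9.40

For α,β>1 the mode is (α−1)/(α+β−2), so α = mode·(κ−2)+1 = 0.4×14+1 = 6.60.
And β = (1−mode)·(κ−2)+1 = 0.6×14+1 = 9.40.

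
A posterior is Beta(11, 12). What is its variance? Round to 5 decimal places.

μ = 11/23 = 0.478261; Var = μ(1−μ)/(α+β+1) = 0.2495274/24 = 0.01040.

0.01040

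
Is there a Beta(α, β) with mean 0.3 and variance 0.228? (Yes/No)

For any Beta, Var(X) < E[X]·(1−E[X]).
Here μ(1−μ) = 0.3×0.7 = 0.21, and 0.228 ≥ 0.21.

No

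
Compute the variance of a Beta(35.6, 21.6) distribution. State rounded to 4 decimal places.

0.0040

μ = 35.6/57.2 = 0.622378; Var = μ(1−μ)/(α+β+1) = 0.2350237/58.2 = 0.0040.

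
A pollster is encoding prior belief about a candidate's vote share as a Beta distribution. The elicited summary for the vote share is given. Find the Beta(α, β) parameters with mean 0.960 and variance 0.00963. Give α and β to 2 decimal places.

α = 2.87, β = 0.12

Write ν = α+β; then α = μν and Var = μ(1−μ)/(ν+1).
ν = μ(1−μ)/Var − 1 = 0.038400/0.00963 − 1 = 2.9875.
α = 0.960·2.9875 = 2.87, β = 0.040·2.9875 = 0.12.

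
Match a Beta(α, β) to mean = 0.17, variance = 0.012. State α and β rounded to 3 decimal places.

α = 1.829, β = 8.929

Write ν = α+β; then α = μν and Var = μ(1−μ)/(ν+1).
ν = μ(1−μ)/Var − 1 = 0.1411/0.012 − 1 = 10.7583.
α = 0.17·10.7583 = 1.829, β = 0.83·10.7583 = 8.929.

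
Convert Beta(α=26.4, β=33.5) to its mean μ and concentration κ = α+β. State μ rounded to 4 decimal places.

κ = α+β = 26.4+33.5 = 59.9; μ = α/κ = 26.4/59.9 = 0.4407.

μ = 0.4407, κ = 59.9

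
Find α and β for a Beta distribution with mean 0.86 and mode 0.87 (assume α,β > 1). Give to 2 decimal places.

Let s = α+β. Mean gives α = μs = 0.86s; mode gives (α−1)/(s−2) = 0.87.
Substituting: 0.86s − 1 = 0.87(s−2) = 0.87s − 1.74, so -0.01s = -0.74 and s = 74.0000.
Then α = 0.86×74.0000 = 63.64 and β = s−α = 10.36.

α = 63.64, β = 10.36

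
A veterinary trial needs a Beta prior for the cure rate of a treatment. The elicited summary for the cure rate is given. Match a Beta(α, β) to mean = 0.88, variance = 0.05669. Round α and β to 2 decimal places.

α = 0.76, β = 0.10

Write ν = α+β; then α = μν and Var = μ(1−μ)/(ν+1).
ν = μ(1−μ)/Var − 1 = 0.1056/0.05669 − 1 = 0.8628.
α = 0.88·0.8628 = 0.76, β = 0.12·0.8628 = 0.10.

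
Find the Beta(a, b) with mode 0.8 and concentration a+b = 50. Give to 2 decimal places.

For a,b>1 the mode is (a−1)/(a+b−2), so a = mode·(κ−2)+1 = 0.8×48+1 = 39.40.
And b = (1−mode)·(κ−2)+1 = 0.2×48+1 = 10.60.

a = 39.40, b = 10.60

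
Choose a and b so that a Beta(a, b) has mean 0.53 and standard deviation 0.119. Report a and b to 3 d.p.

a = 8.793, b = 7.798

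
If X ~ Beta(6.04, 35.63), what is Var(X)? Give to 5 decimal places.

0.00290

μ = 6.04/41.67 = 0.144948; Var = μ(1−μ)/(α+β+1) = 0.1239384/42.67 = 0.00290.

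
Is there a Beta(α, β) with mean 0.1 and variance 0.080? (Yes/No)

Yes

For any Beta, Var(X) < E[X]·(1−E[X]).
Here μ(1−μ) = 0.1×0.9 = 0.09, and 0.080 < 0.09.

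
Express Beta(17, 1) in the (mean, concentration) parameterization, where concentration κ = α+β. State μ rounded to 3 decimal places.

μ = 0.944, κ = 18

κ = α+β = 17+1 = 18; μ = α/κ = 17/18 = 0.944.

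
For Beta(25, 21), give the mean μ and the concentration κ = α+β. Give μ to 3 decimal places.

μ = 0.543, κ = 46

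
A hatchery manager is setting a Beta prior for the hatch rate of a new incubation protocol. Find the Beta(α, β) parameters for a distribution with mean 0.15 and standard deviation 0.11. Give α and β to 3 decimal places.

α = 1.431, β = 8.107

Variance = 0.11² = 0.0121. The moment-matching identity α+β = μ(1−μ)/Var − 1 gives
α+β = 0.1275/0.0121 − 1 = 9.5372, so α = μ·9.5372 = 1.431 and β = (1−μ)·9.5372 = 8.107.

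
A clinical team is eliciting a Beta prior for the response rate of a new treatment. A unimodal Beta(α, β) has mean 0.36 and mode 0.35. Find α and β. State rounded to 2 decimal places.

With s = α+β: μ = α/s and mode = (α−1)/(s−2). Eliminating α = μs,
μs − 1 = m(s−2) ⇒ s(μ−m) = 1−2m ⇒ s = 0.30/0.01 = 30.0000.
So α = μs = 10.80, β = (1−μ)s = 19.20.

α = 10.80, β = 19.20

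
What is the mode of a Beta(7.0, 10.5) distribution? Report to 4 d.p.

0.3871

With α,β > 1, mode = (α−1)/(α+β−2) = 6.0/15.5 = 0.3871.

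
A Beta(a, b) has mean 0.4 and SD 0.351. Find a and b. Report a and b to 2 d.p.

a = 0.38, b = 0.57

Variance = 0.351² = 0.123201. The moment-matching identity a+b = μ(1−μ)/Var − 1 gives
a+b = 0.24/0.123201 − 1 = 0.9480, so a = μ·0.9480 = 0.38 and b = (1−μ)·0.9480 = 0.57.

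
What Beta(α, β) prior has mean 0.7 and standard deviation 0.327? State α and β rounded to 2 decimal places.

α = 0.67, β = 0.29

Variance = 0.327² = 0.106929. The moment-matching identity α+β = μ(1−μ)/Var − 1 gives
α+β = 0.21/0.106929 − 1 = 0.9639, so α = μ·0.9639 = 0.67 and β = (1−μ)·0.9639 = 0.29.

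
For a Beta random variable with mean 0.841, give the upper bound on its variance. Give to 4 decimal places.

0.1337

Var = μ(1−μ)/(α+β+1), which approaches μ(1−μ) as α+β → 0.
So the supremum is μ(1−μ) = 0.841×0.159 = 0.1337.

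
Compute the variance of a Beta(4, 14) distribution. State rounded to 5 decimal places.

0.00910

α+β = 18 and αβ = 56, so Var = αβ/[(α+β)²(α+β+1)] = 56/6156 = 0.00910.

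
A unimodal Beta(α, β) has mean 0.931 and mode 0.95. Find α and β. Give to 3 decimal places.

α = 44.100, β = 3.268

With s = α+β: μ = α/s and mode = (α−1)/(s−2). Eliminating α = μs,
μs − 1 = m(s−2) ⇒ s(μ−m) = 1−2m ⇒ s = -0.90/-0.019 = 47.3684.
So α = μs = 44.100, β = (1−μ)s = 3.268.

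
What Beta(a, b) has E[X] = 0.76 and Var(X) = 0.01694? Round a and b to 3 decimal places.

a = 7.423, b = 2.344

Write ν = a+b; then a = μν and Var = μ(1−μ)/(ν+1).
ν = μ(1−μ)/Var − 1 = 0.1824/0.01694 − 1 = 9.7674.
a = 0.76·9.7674 = 7.423, b = 0.24·9.7674 = 2.344.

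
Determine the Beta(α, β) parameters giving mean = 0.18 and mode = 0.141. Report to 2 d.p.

α = 3.31, β = 15.10

With s = α+β: μ = α/s and mode = (α−1)/(s−2). Eliminating α = μs,
μs − 1 = m(s−2) ⇒ s(μ−m) = 1−2m ⇒ s = 0.718/0.039 = 18.4103.
So α = μs = 3.31, β = (1−μ)s = 15.10.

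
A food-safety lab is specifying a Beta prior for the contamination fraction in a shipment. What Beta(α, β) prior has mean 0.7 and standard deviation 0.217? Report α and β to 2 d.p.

α = 2.42, β = 1.04

Variance = 0.217² = 0.047089. The moment-matching identity α+β = μ(1−μ)/Var − 1 gives
α+β = 0.21/0.047089 − 1 = 3.4596, so α = μ·3.4596 = 2.42 and β = (1−μ)·3.4596 = 1.04.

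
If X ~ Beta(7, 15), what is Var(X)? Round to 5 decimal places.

α+β = 22 and αβ = 105, so Var = αβ/[(α+β)²(α+β+1)] = 105/11132 = 0.00943.

0.00943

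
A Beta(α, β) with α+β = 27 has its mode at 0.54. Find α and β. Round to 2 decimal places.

For α,β>1 the mode is (α−1)/(α+β−2), so α = mode·(κ−2)+1 = 0.54×25+1 = 14.50.
And β = (1−mode)·(κ−2)+1 = 0.46×25+1 = 12.50.

α = 14.50, β = 12.50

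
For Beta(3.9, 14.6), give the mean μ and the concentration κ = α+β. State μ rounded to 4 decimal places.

μ = 0.2108, κ = 18.5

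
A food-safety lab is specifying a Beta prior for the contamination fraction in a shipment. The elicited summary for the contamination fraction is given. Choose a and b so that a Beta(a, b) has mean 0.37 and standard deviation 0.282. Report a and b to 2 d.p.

First σ² = 0.079524. Setting a = μn, b = (1−μ)n with n = a+b,
μ(1−μ)/(n+1) = 0.079524 ⇒ n+1 = 0.2331/0.079524 = 2.9312 ⇒ n = 1.9312.
Hence a = 0.37×1.9312 = 0.71, b = 0.63×1.9312 = 1.22.

a = 0.71, b = 1.22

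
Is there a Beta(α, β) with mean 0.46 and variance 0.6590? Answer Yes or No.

No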